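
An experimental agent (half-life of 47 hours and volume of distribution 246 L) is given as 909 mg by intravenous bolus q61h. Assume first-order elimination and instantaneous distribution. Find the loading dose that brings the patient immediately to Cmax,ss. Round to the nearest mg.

f = (1/2)^(61/47) ≈ 0.406726; accumulation ratio R = 1/(1−f) ≈ 1.68556.
Loading dose to hit Cmax,ss on first dose: D_load = D_maint·R ≈ 909 × 1.68556 ≈ 1532.17 mg.

1532 mg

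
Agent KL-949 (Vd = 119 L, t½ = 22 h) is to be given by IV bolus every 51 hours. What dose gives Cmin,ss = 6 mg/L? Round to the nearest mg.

2847 mg

τ/t½ = 51/22 ≈ 2.3182, so f = (1/2)^(51/22) ≈ 0.200520.
Cmin,ss = (D/Vd)·f/(1−f), so D = Cmin,ss·Vd·(1−f)/f.
D = 6 × 119 × (1−f)/f ≈ 6 × 119 × 3.98703 ≈ 2846.74 mg.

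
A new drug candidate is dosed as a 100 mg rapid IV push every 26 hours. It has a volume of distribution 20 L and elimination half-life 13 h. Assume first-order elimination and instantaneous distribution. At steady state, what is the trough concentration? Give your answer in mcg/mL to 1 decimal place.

1.7 mcg/mL

The dosing interval is 2 half-lives, so f = 2^(−2) = 0.25.
Accumulation ratio R = 1/(1 − f) = 1/0.75 = 4/3.
Single-dose peak C₀ = D/Vd = 100/20 = 5 mcg/mL.
Steady-state peak Cmax,ss = C₀·R = 5 × 4/3 ≈ 6.667 mcg/mL.
Steady-state trough Cmin,ss = Cmax,ss·f ≈ 6.667 × 0.25 ≈ 1.667 mcg/mL.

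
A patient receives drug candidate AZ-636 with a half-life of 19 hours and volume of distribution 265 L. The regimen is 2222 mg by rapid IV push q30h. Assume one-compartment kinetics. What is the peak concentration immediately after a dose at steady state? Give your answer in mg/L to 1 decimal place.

Over one 30-h interval, 30/19 ≈ 1.5789 half-lives elapse, leaving f ≈ 0.3347 of each dose.
Accumulation ratio R = 1/(1 − f) ≈ 1/0.6653 ≈ 1.5031.
Each bolus raises the concentration by D/Vd = 2222/265 ≈ 8.385 mg/L.
Cmax,ss = C₀/(1 − f) ≈ 8.385/0.6653 ≈ 12.603 mg/L.

12.6 mg/L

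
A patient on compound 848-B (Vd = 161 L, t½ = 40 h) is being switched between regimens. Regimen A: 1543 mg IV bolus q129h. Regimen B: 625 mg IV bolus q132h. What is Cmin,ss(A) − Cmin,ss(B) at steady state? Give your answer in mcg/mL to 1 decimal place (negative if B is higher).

Regimen A: f = (1/2)^(129/40) ≈ 0.1069; Cmin,ss = (1543/161)·f/(1−f) ≈ 1.147 mcg/mL.
Regimen B: f = (1/2)^(132/40) ≈ 0.1015; Cmin,ss = (625/161)·f/(1−f) ≈ 0.439 mcg/mL.
Difference ≈ 1.147 − 0.439 ≈ 0.708 mcg/mL.

0.7 mcg/mL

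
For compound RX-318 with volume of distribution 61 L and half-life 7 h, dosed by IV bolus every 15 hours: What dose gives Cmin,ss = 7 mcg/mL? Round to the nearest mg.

1459 mg

τ/t½ = 15/7 ≈ 2.1429, so f = (1/2)^(15/7) ≈ 0.226431.
Cmin,ss = (D/Vd)·f/(1−f), so D = Cmin,ss·Vd·(1−f)/f.
D = 7 × 61 × (1−f)/f ≈ 7 × 61 × 3.41636 ≈ 1458.79 mg.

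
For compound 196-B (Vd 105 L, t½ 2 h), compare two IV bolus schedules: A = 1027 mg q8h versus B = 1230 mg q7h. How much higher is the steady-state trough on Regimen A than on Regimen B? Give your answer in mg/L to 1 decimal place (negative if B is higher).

-0.5 mg/L

Regimen A: f = (1/2)^(8/2) ≈ 0.0625; Cmin,ss = (1027/105)·f/(1−f) ≈ 0.652 mg/L.
Regimen B: f = (1/2)^(7/2) ≈ 0.0884; Cmin,ss = (1230/105)·f/(1−f) ≈ 1.136 mg/L.
Difference ≈ 0.652 − 1.136 ≈ -0.484 mg/L.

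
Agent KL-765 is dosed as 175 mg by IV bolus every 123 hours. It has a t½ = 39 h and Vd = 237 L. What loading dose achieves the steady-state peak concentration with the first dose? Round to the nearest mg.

197 mg

f = (1/2)^(123/39) ≈ 0.112356; accumulation ratio R = 1/(1−f) ≈ 1.12658.
Loading dose to hit Cmax,ss on first dose: D_load = D_maint·R ≈ 175 × 1.12658 ≈ 197.15 mg.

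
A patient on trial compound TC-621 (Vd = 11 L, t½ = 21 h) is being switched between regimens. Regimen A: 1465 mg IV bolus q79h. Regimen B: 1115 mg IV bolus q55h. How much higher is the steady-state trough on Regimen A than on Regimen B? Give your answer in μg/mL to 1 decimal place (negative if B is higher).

Regimen A: f = (1/2)^(79/21) ≈ 0.0737; Cmin,ss = (1465/11)·f/(1−f) ≈ 10.596 μg/mL.
Regimen B: f = (1/2)^(55/21) ≈ 0.1628; Cmin,ss = (1115/11)·f/(1−f) ≈ 19.711 μg/mL.
Difference ≈ 10.596 − 19.711 ≈ -9.115 μg/mL.

-9.1 μg/mL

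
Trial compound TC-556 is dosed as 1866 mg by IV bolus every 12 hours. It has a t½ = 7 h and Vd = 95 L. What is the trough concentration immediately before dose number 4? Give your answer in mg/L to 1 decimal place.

8.4 mg/L

f = (1/2)^(τ/t½) = (1/2)^(12/7) ≈ 0.3048.
C₀ = D/Vd = 1866/95 ≈ 19.642 mg/L.
Before the 4th dose, 3 doses have been given. Superposition: Cmin = C₀·(f + f² + … + f^3).
≈ 19.642 × (0.3048 + 0.0929 + 0.0283) ≈ 19.642 × 0.4260 ≈ 8.367 mg/L.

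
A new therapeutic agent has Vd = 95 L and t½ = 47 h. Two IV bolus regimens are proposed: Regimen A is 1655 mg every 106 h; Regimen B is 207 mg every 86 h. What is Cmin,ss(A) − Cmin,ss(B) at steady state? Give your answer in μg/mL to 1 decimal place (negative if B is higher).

Regimen A: f = (1/2)^(106/47) ≈ 0.2095; Cmin,ss = (1655/95)·f/(1−f) ≈ 4.617 μg/mL.
Regimen B: f = (1/2)^(86/47) ≈ 0.2813; Cmin,ss = (207/95)·f/(1−f) ≈ 0.853 μg/mL.
Difference ≈ 4.617 − 0.853 ≈ 3.764 μg/mL.

3.8 μg/mL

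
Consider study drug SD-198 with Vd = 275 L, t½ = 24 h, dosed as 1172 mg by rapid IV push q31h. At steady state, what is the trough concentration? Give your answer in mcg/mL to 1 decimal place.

Over one 31-h interval, 31/24 ≈ 1.2917 half-lives elapse, leaving f ≈ 0.4085 of each dose.
Accumulation ratio R = 1/(1 − f) ≈ 1/0.5915 ≈ 1.6906.
Each bolus raises the concentration by D/Vd = 1172/275 ≈ 4.262 mcg/mL.
Cmax,ss = C₀/(1 − f) ≈ 4.262/0.5915 ≈ 7.205 mcg/mL.
One interval later, Cmin,ss = Cmax,ss·e^(−kτ) ≈ 7.205 × 0.4085 ≈ 2.943 mcg/mL.

2.9 mcg/mL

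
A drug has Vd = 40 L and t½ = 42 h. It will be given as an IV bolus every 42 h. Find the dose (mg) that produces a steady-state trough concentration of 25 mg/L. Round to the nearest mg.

τ/t½ = 42/42 ≈ 1, so f = (1/2)^(42/42) ≈ 0.500000.
Cmin,ss = (D/Vd)·f/(1−f), so D = Cmin,ss·Vd·(1−f)/f.
D = 25 × 40 × (1−f)/f ≈ 25 × 40 × 1.00000 ≈ 1000.00 mg.

1000 mg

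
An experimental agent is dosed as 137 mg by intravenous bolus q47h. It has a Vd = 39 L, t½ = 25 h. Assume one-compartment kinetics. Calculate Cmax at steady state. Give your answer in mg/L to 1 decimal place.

4.8 mg/L

k = ln2/t½ = ln2/25 ≈ 0.027726 h⁻¹; fraction remaining f = e^(−kτ) = e^(−0.027726×47) ≈ 0.2717.
At steady state, accumulation factor R = 1/(1 − e^(−kτ)) ≈ 1.3731.
Each bolus raises the concentration by D/Vd = 137/39 ≈ 3.513 mg/L.
Cmax,ss = C₀/(1 − f) ≈ 3.513/0.7283 ≈ 4.824 mg/L.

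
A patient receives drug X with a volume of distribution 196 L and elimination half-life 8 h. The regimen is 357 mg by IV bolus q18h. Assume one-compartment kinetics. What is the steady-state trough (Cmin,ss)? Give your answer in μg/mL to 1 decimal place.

Over one 18-h interval, 18/8 ≈ 2.25 half-lives elapse, leaving f ≈ 0.2102 of each dose.
Single-dose peak C₀ = D/Vd = 357/196 ≈ 1.821 μg/mL.
Steady-state trough Cmin,ss = C₀·f/(1−f) ≈ 1.821 × 0.2102/0.7898 ≈ 0.485 μg/mL.

0.5 μg/mL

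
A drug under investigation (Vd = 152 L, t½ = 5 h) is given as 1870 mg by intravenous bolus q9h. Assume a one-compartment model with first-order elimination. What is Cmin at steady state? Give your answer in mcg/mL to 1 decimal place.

k = ln2/t½ = ln2/5 ≈ 0.138629 h⁻¹; fraction remaining f = e^(−kτ) = e^(−0.138629×9) ≈ 0.2872.
Accumulation ratio R = 1/(1 − f) ≈ 1/0.7128 ≈ 1.4029.
Single-dose peak C₀ = D/Vd = 1870/152 ≈ 12.303 mcg/mL.
Cmax,ss = C₀/(1 − f) ≈ 12.303/0.7128 ≈ 17.260 mcg/mL.
One interval later, Cmin,ss = Cmax,ss·e^(−kτ) ≈ 17.260 × 0.2872 ≈ 4.957 mcg/mL.

5.0 mcg/mL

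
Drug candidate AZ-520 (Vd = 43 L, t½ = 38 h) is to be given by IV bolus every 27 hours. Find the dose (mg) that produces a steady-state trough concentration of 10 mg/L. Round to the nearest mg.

274 mg

τ/t½ = 27/38 ≈ 0.71053, so f = (1/2)^(27/38) ≈ 0.611097.
Cmin,ss = (D/Vd)·f/(1−f), so D = Cmin,ss·Vd·(1−f)/f.
D = 10 × 43 × (1−f)/f ≈ 10 × 43 × 0.63640 ≈ 273.65 mg.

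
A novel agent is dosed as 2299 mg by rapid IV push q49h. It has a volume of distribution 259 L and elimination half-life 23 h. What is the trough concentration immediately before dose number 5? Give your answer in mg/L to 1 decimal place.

f = (1/2)^(τ/t½) = (1/2)^(49/23) ≈ 0.2284.
C₀ = D/Vd = 2299/259 ≈ 8.876 mg/L.
Before the 5th dose, 4 doses have been given. Superposition: Cmin = C₀·(f + f² + … + f^4).
≈ 8.876 × (0.2284 + 0.0522 + 0.0119 + 0.0027) ≈ 8.876 × 0.2952 ≈ 2.620 mg/L.

2.6 mg/L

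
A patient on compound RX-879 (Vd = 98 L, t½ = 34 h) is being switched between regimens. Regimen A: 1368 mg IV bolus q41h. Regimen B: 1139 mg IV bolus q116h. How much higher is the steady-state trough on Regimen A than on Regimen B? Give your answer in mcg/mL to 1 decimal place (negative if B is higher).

9.5 mcg/mL

Regimen A: f = (1/2)^(41/34) ≈ 0.4335; Cmin,ss = (1368/98)·f/(1−f) ≈ 10.682 mcg/mL.
Regimen B: f = (1/2)^(116/34) ≈ 0.0940; Cmin,ss = (1139/98)·f/(1−f) ≈ 1.206 mcg/mL.
Difference ≈ 10.682 − 1.206 ≈ 9.476 mcg/mL.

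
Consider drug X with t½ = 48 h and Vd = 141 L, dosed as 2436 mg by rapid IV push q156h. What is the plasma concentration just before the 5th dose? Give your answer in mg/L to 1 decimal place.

2.0 mg/L

f = (1/2)^(τ/t½) = (1/2)^(156/48) ≈ 0.1051.
C₀ = D/Vd = 2436/141 ≈ 17.277 mg/L.
Before the 5th dose, 4 doses have been given. Superposition: Cmin = C₀·(f + f² + … + f^4).
≈ 17.277 × (0.1051 + 0.0110 + 0.0012 + 0.0001) ≈ 17.277 × 0.1174 ≈ 2.028 mg/L.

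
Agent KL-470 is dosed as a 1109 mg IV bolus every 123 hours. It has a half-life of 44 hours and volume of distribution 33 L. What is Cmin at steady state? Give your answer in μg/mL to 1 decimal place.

5.7 μg/mL

Over one 123-h interval, 123/44 ≈ 2.7955 half-lives elapse, leaving f ≈ 0.1440 of each dose.
Accumulation ratio R = 1/(1 − f) ≈ 1/0.8560 ≈ 1.1682.
Each bolus raises the concentration by D/Vd = 1109/33 ≈ 33.606 μg/mL.
Cmax,ss = C₀/(1 − f) ≈ 33.606/0.8560 ≈ 39.259 μg/mL.
One interval later, Cmin,ss = Cmax,ss·e^(−kτ) ≈ 39.259 × 0.1440 ≈ 5.653 μg/mL.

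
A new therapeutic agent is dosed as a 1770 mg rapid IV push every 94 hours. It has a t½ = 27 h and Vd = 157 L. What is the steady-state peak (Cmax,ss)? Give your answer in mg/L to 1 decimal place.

12.4 mg/L

Over one 94-h interval, 94/27 ≈ 3.4815 half-lives elapse, leaving f ≈ 0.0895 of each dose.
Accumulation ratio R = 1/(1 − f) ≈ 1/0.9105 ≈ 1.0983.
Each bolus raises the concentration by D/Vd = 1770/157 ≈ 11.274 mg/L.
Cmax,ss = C₀/(1 − f) ≈ 11.274/0.9105 ≈ 12.382 mg/L.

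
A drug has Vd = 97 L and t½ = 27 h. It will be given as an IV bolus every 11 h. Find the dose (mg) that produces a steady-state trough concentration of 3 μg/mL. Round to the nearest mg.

95 mg

τ/t½ = 11/27 ≈ 0.40741, so f = (1/2)^(11/27) ≈ 0.753977.
Cmin,ss = (D/Vd)·f/(1−f), so D = Cmin,ss·Vd·(1−f)/f.
D = 3 × 97 × (1−f)/f ≈ 3 × 97 × 0.32630 ≈ 94.95 mg.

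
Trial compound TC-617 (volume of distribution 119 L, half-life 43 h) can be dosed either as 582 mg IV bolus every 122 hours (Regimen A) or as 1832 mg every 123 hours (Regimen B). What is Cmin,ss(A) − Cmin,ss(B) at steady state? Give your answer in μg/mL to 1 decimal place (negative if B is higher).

Regimen A: f = (1/2)^(122/43) ≈ 0.1399; Cmin,ss = (582/119)·f/(1−f) ≈ 0.796 μg/mL.
Regimen B: f = (1/2)^(123/43) ≈ 0.1377; Cmin,ss = (1832/119)·f/(1−f) ≈ 2.458 μg/mL.
Difference ≈ 0.796 − 2.458 ≈ -1.662 μg/mL.

-1.7 μg/mL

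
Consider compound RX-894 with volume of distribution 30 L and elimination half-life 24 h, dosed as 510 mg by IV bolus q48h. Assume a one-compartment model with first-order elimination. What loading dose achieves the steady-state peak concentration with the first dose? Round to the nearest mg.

f = (1/2)^(48/24) ≈ 0.250000; accumulation ratio R = 1/(1−f) ≈ 1.33333.
Loading dose to hit Cmax,ss on first dose: D_load = D_maint·R ≈ 510 × 1.33333 ≈ 680.00 mg.

680 mg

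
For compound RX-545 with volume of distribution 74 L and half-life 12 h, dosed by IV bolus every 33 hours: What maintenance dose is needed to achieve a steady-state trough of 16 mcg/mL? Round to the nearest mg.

6781 mg

τ/t½ = 33/12 ≈ 2.75, so f = (1/2)^(33/12) ≈ 0.148651.
Cmin,ss = (D/Vd)·f/(1−f), so D = Cmin,ss·Vd·(1−f)/f.
D = 16 × 74 × (1−f)/f ≈ 16 × 74 × 5.72717 ≈ 6780.97 mg.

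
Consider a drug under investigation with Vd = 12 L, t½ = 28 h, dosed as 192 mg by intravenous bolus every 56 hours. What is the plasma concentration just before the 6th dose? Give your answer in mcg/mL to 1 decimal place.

5.3 mcg/mL

f = (1/2)^(τ/t½) = (1/2)^(56/28) ≈ 0.2500.
C₀ = D/Vd = 192/12 ≈ 16.000 mcg/mL.
Before the 6th dose, 5 doses have been given. Superposition: Cmin = C₀·(f + f² + … + f^5).
≈ 16.000 × (0.2500 + 0.0625 + 0.0156 + 0.0039 + 0.0010) ≈ 16.000 × 0.3330 ≈ 5.328 mcg/mL.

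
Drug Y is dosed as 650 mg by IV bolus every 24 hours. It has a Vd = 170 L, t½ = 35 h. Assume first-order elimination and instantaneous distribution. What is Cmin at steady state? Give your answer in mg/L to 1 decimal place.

τ/t½ = 24/35 ≈ 0.68571, so fraction remaining f = (1/2)^(24/35) ≈ 0.6217.
At steady state, accumulation factor R = 1/(1 − e^(−kτ)) ≈ 2.6434.
Each bolus raises the concentration by D/Vd = 650/170 ≈ 3.824 mg/L.
Steady-state peak Cmax,ss = C₀·R ≈ 3.824 × 2.6434 ≈ 10.108 mg/L.
One interval later, Cmin,ss = Cmax,ss·e^(−kτ) ≈ 10.108 × 0.6217 ≈ 6.284 mg/L.

6.3 mg/L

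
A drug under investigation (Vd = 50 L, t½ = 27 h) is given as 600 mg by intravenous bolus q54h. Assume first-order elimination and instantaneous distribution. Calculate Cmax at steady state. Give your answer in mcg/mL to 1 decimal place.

The dosing interval is 2 half-lives, so f = 2^(−2) = 0.25.
Accumulation ratio R = 1/(1 − f) = 1/0.75 = 4/3.
Single-dose peak C₀ = D/Vd = 600/50 = 12 mcg/mL.
Steady-state peak Cmax,ss = C₀·R = 12 × 4/3 ≈ 16.000 mcg/mL.

16.0 mcg/mL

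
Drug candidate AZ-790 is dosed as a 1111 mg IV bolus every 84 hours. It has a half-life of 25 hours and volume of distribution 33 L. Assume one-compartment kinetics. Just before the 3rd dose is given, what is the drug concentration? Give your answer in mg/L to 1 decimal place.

f = (1/2)^(τ/t½) = (1/2)^(84/25) ≈ 0.0974.
C₀ = D/Vd = 1111/33 ≈ 33.667 mg/L.
Before the 3rd dose, 2 doses have been given. Superposition: Cmin = C₀·(f + f²).
≈ 33.667 × (0.0974 + 0.0095) ≈ 33.667 × 0.1069 ≈ 3.599 mg/L.

3.6 mg/L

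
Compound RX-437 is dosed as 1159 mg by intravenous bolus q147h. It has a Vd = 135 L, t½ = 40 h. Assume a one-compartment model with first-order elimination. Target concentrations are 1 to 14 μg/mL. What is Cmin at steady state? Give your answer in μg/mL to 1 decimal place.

0.7 μg/mL

τ/t½ = 147/40 ≈ 3.675, so fraction remaining f = (1/2)^(147/40) ≈ 0.0783.
At steady state, accumulation factor R = 1/(1 − e^(−kτ)) ≈ 1.0850.
Single-dose peak C₀ = D/Vd = 1159/135 ≈ 8.585 μg/mL.
Cmax,ss = C₀/(1 − f) ≈ 8.585/0.9217 ≈ 9.314 μg/mL.
Steady-state trough Cmin,ss = Cmax,ss·f ≈ 9.314 × 0.0783 ≈ 0.729 μg/mL.
Trough 0.7 μg/mL vs MEC 1 μg/mL: subtherapeutic.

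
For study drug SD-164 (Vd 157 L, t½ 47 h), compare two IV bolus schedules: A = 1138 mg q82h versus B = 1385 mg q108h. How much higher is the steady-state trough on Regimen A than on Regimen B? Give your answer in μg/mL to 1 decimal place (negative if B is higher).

Regimen A: f = (1/2)^(82/47) ≈ 0.2984; Cmin,ss = (1138/157)·f/(1−f) ≈ 3.083 μg/mL.
Regimen B: f = (1/2)^(108/47) ≈ 0.2034; Cmin,ss = (1385/157)·f/(1−f) ≈ 2.252 μg/mL.
Difference ≈ 3.083 − 2.252 ≈ 0.831 μg/mL.

0.8 μg/mL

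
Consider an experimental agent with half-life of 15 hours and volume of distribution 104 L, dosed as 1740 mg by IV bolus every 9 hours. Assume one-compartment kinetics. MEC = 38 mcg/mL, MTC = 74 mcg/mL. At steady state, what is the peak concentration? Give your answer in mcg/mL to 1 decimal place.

49.2 mcg/mL

Over one 9-h interval, 9/15 ≈ 0.6 half-lives elapse, leaving f ≈ 0.6598 of each dose.
At steady state, accumulation factor R = 1/(1 − e^(−kτ)) ≈ 2.9394.
Each bolus raises the concentration by D/Vd = 1740/104 ≈ 16.731 mcg/mL.
Steady-state peak Cmax,ss = C₀·R ≈ 16.731 × 2.9394 ≈ 49.179 mcg/mL.
Peak 49.2 mcg/mL vs MTC 74 mcg/mL: below toxic threshold.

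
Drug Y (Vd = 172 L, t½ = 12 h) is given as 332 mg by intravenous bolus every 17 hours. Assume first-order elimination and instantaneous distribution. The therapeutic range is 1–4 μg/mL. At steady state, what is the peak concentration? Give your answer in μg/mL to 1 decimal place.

k = ln2/t½ = ln2/12 ≈ 0.057762 h⁻¹; fraction remaining f = e^(−kτ) = e^(−0.057762×17) ≈ 0.3746.
Accumulation ratio R = 1/(1 − f) ≈ 1/0.6254 ≈ 1.5990.
Single-dose peak C₀ = D/Vd = 332/172 ≈ 1.930 μg/mL.
Cmax,ss = C₀/(1 − f) ≈ 1.930/0.6254 ≈ 3.086 μg/mL.
Peak 3.1 μg/mL vs MTC 4 μg/mL: below toxic threshold.

3.1 μg/mL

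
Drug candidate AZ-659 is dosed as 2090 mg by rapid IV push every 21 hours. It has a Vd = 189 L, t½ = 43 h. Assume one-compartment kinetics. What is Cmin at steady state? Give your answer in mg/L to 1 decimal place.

27.4 mg/L

k = ln2/t½ = ln2/43 ≈ 0.016120 h⁻¹; fraction remaining f = e^(−kτ) = e^(−0.016120×21) ≈ 0.7128.
Single-dose peak C₀ = D/Vd = 2090/189 ≈ 11.058 mg/L.
Steady-state trough Cmin,ss = C₀·f/(1−f) ≈ 11.058 × 0.7128/0.2872 ≈ 27.445 mg/L.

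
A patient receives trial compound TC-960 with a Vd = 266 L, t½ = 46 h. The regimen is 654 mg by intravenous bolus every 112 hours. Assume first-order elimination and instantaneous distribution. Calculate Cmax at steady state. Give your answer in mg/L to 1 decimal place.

τ/t½ = 112/46 ≈ 2.4348, so fraction remaining f = (1/2)^(112/46) ≈ 0.1850.
Accumulation ratio R = 1/(1 − f) ≈ 1/0.8150 ≈ 1.2270.
Single-dose peak C₀ = D/Vd = 654/266 ≈ 2.459 mg/L.
Cmax,ss = C₀/(1 − f) ≈ 2.459/0.8150 ≈ 3.017 mg/L.

3.0 mg/L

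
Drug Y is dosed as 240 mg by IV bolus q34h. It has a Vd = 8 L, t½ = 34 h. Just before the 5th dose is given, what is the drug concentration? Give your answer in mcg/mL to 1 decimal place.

f = (1/2)^(τ/t½) = (1/2)^(34/34) ≈ 0.5000.
C₀ = D/Vd = 240/8 ≈ 30.000 mcg/mL.
Before the 5th dose, 4 doses have been given. Superposition: Cmin = C₀·(f + f² + … + f^4).
≈ 30.000 × (0.5000 + 0.2500 + 0.1250 + 0.0625) ≈ 30.000 × 0.9375 ≈ 28.125 mcg/mL.

28.1 mcg/mL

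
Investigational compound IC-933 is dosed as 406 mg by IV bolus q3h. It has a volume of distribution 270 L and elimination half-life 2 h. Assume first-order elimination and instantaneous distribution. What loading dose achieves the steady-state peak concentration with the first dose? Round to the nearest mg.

628 mg

f = (1/2)^(3/2) ≈ 0.353553; accumulation ratio R = 1/(1−f) ≈ 1.54692.
Loading dose to hit Cmax,ss on first dose: D_load = D_maint·R ≈ 406 × 1.54692 ≈ 628.05 mg.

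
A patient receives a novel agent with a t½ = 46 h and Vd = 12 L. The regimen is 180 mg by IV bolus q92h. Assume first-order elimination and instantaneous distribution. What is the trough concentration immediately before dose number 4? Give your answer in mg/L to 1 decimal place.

4.9 mg/L

f = (1/2)^(τ/t½) = (1/2)^(92/46) ≈ 0.2500.
C₀ = D/Vd = 180/12 ≈ 15.000 mg/L.
Before the 4th dose, 3 doses have been given. Superposition: Cmin = C₀·(f + f² + … + f^3).
≈ 15.000 × (0.2500 + 0.0625 + 0.0156) ≈ 15.000 × 0.3281 ≈ 4.921 mg/L.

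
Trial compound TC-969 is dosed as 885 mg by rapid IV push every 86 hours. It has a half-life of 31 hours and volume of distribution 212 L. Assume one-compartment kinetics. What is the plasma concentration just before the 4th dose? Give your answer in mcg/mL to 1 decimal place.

0.7 mcg/mL

f = (1/2)^(τ/t½) = (1/2)^(86/31) ≈ 0.1462.
C₀ = D/Vd = 885/212 ≈ 4.175 mcg/mL.
Before the 4th dose, 3 doses have been given. Superposition: Cmin = C₀·(f + f² + … + f^3).
≈ 4.175 × (0.1462 + 0.0214 + 0.0031) ≈ 4.175 × 0.1707 ≈ 0.713 mcg/mL.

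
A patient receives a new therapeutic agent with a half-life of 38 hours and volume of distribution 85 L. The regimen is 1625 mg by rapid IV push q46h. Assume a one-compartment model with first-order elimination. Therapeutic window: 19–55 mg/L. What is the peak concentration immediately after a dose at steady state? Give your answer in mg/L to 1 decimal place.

33.7 mg/L

Over one 46-h interval, 46/38 ≈ 1.2105 half-lives elapse, leaving f ≈ 0.4321 of each dose.
Accumulation ratio R = 1/(1 − f) ≈ 1/0.5679 ≈ 1.7609.
Single-dose peak C₀ = D/Vd = 1625/85 ≈ 19.118 mg/L.
Steady-state peak Cmax,ss = C₀·R ≈ 19.118 × 1.7609 ≈ 33.665 mg/L.
Peak 33.7 mg/L vs MTC 55 mg/L: below toxic threshold.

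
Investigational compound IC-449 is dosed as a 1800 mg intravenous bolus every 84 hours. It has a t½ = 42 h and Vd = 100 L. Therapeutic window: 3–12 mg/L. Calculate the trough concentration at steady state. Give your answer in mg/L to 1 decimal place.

τ = 84 h = 2 half-lives, so f = (1/2)^2 = 0.25.
At steady state, R = 1/(1 − 0.25) = 4/3.
Single-dose peak C₀ = D/Vd = 1800/100 = 18 mg/L.
Steady-state peak Cmax,ss = C₀·R = 18 × 4/3 ≈ 24.000 mg/L.
Steady-state trough Cmin,ss = Cmax,ss·f ≈ 24.000 × 0.25 ≈ 6.000 mg/L.
Trough 6.0 mg/L vs MEC 3 mg/L: adequate.

6.0 mg/L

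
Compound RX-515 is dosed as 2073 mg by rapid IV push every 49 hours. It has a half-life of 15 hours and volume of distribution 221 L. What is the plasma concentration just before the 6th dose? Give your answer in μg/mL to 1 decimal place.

f = (1/2)^(τ/t½) = (1/2)^(49/15) ≈ 0.1039.
C₀ = D/Vd = 2073/221 ≈ 9.380 μg/mL.
Before the 6th dose, 5 doses have been given. Superposition: Cmin = C₀·(f + f² + … + f^5).
≈ 9.380 × (0.1039 + 0.0108 + 0.0011 + 0.0001 + 0.0000) ≈ 9.380 × 0.1159 ≈ 1.087 μg/mL.

1.1 μg/mL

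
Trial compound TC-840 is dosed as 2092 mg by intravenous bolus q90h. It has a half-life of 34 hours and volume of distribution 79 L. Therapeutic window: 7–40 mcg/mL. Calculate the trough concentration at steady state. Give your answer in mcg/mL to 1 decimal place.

5.0 mcg/mL

Over one 90-h interval, 90/34 ≈ 2.6471 half-lives elapse, leaving f ≈ 0.1596 of each dose.
Single-dose peak C₀ = D/Vd = 2092/79 ≈ 26.481 mcg/mL.
Steady-state trough Cmin,ss = C₀·f/(1−f) ≈ 26.481 × 0.1596/0.8404 ≈ 5.029 mcg/mL.
Trough 5.0 mcg/mL vs MEC 7 mcg/mL: subtherapeutic.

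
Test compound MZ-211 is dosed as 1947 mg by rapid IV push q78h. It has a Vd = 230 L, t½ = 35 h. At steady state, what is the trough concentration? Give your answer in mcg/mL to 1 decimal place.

2.3 mcg/mL

Over one 78-h interval, 78/35 ≈ 2.2286 half-lives elapse, leaving f ≈ 0.2134 of each dose.
Accumulation ratio R = 1/(1 − f) ≈ 1/0.7866 ≈ 1.2713.
Single-dose peak C₀ = D/Vd = 1947/230 ≈ 8.465 mcg/mL.
Cmax,ss = C₀/(1 − f) ≈ 8.465/0.7866 ≈ 10.762 mcg/mL.
One interval later, Cmin,ss = Cmax,ss·e^(−kτ) ≈ 10.762 × 0.2134 ≈ 2.297 mcg/mL.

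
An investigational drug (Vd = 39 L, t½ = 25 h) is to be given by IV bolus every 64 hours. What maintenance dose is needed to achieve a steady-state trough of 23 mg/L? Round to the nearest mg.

τ/t½ = 64/25 ≈ 2.56, so f = (1/2)^(64/25) ≈ 0.169576.
Cmin,ss = (D/Vd)·f/(1−f), so D = Cmin,ss·Vd·(1−f)/f.
D = 23 × 39 × (1−f)/f ≈ 23 × 39 × 4.89706 ≈ 4392.66 mg.

4393 mg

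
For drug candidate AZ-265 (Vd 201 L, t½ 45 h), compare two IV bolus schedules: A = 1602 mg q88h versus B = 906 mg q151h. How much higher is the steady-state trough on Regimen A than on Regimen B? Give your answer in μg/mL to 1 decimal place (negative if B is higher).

2.3 μg/mL

Regimen A: f = (1/2)^(88/45) ≈ 0.2578; Cmin,ss = (1602/201)·f/(1−f) ≈ 2.768 μg/mL.
Regimen B: f = (1/2)^(151/45) ≈ 0.0977; Cmin,ss = (906/201)·f/(1−f) ≈ 0.488 μg/mL.
Difference ≈ 2.768 − 0.488 ≈ 2.280 μg/mL.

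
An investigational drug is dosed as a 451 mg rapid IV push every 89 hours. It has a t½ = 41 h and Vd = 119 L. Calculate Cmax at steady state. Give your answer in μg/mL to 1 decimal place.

4.9 μg/mL

Over one 89-h interval, 89/41 ≈ 2.1707 half-lives elapse, leaving f ≈ 0.2221 of each dose.
Accumulation ratio R = 1/(1 − f) ≈ 1/0.7779 ≈ 1.2855.
Each bolus raises the concentration by D/Vd = 451/119 ≈ 3.790 μg/mL.
Steady-state peak Cmax,ss = C₀·R ≈ 3.790 × 1.2855 ≈ 4.872 μg/mL.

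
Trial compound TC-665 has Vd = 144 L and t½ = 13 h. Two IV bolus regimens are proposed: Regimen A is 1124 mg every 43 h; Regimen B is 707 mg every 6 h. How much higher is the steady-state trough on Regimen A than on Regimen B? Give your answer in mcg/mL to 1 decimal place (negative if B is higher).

-12.1 mcg/mL

Regimen A: f = (1/2)^(43/13) ≈ 0.1010; Cmin,ss = (1124/144)·f/(1−f) ≈ 0.877 mcg/mL.
Regimen B: f = (1/2)^(6/13) ≈ 0.7262; Cmin,ss = (707/144)·f/(1−f) ≈ 13.022 mcg/mL.
Difference ≈ 0.877 − 13.022 ≈ -12.145 mcg/mL.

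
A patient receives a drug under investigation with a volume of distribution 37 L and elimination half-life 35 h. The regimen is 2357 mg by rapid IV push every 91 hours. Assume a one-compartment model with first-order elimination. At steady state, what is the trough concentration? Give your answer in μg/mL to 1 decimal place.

12.6 μg/mL

k = ln2/t½ = ln2/35 ≈ 0.019804 h⁻¹; fraction remaining f = e^(−kτ) = e^(−0.019804×91) ≈ 0.1649.
At steady state, accumulation factor R = 1/(1 − e^(−kτ)) ≈ 1.1975.
Each bolus raises the concentration by D/Vd = 2357/37 ≈ 63.703 μg/mL.
Cmax,ss = C₀/(1 − f) ≈ 63.703/0.8351 ≈ 76.282 μg/mL.
Steady-state trough Cmin,ss = Cmax,ss·f ≈ 76.282 × 0.1649 ≈ 12.579 μg/mL.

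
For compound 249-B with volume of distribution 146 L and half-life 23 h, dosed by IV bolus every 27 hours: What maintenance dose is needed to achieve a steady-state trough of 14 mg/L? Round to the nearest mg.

2568 mg

τ/t½ = 27/23 ≈ 1.1739, so f = (1/2)^(27/23) ≈ 0.443218.
Cmin,ss = (D/Vd)·f/(1−f), so D = Cmin,ss·Vd·(1−f)/f.
D = 14 × 146 × (1−f)/f ≈ 14 × 146 × 1.25623 ≈ 2567.73 mg.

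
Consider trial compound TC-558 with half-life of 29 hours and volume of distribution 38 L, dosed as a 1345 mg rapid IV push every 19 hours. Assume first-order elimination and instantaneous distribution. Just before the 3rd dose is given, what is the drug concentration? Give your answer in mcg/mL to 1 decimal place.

36.7 mcg/mL

f = (1/2)^(τ/t½) = (1/2)^(19/29) ≈ 0.6350.
C₀ = D/Vd = 1345/38 ≈ 35.395 mcg/mL.
Before the 3rd dose, 2 doses have been given. Superposition: Cmin = C₀·(f + f²).
≈ 35.395 × (0.6350 + 0.4032) ≈ 35.395 × 1.0382 ≈ 36.747 mcg/mL.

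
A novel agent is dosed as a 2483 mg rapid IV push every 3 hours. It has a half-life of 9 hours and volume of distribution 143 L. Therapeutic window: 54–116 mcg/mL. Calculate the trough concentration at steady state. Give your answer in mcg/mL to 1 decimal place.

66.8 mcg/mL

Over one 3-h interval, 3/9 ≈ 0.33333 half-lives elapse, leaving f ≈ 0.7937 of each dose.
At steady state, accumulation factor R = 1/(1 − e^(−kτ)) ≈ 4.8473.
Single-dose peak C₀ = D/Vd = 2483/143 ≈ 17.364 mcg/mL.
Steady-state peak Cmax,ss = C₀·R ≈ 17.364 × 4.8473 ≈ 84.169 mcg/mL.
Steady-state trough Cmin,ss = Cmax,ss·f ≈ 84.169 × 0.7937 ≈ 66.805 mcg/mL.
Trough 66.8 mcg/mL vs MEC 54 mcg/mL: adequate.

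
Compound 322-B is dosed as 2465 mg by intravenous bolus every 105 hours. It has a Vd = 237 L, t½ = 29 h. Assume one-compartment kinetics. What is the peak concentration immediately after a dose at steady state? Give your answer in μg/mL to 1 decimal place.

k = ln2/t½ = ln2/29 ≈ 0.023902 h⁻¹; fraction remaining f = e^(−kτ) = e^(−0.023902×105) ≈ 0.0813.
Accumulation ratio R = 1/(1 − f) ≈ 1/0.9187 ≈ 1.0885.
Each bolus raises the concentration by D/Vd = 2465/237 ≈ 10.401 μg/mL.
Cmax,ss = C₀/(1 − f) ≈ 10.401/0.9187 ≈ 11.321 μg/mL.

11.3 μg/mL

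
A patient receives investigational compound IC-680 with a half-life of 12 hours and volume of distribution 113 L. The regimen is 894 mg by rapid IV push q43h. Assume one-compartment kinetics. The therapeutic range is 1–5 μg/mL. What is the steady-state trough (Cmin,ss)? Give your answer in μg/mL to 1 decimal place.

Over one 43-h interval, 43/12 ≈ 3.5833 half-lives elapse, leaving f ≈ 0.0834 of each dose.
Single-dose peak C₀ = D/Vd = 894/113 ≈ 7.912 μg/mL.
Steady-state trough Cmin,ss = C₀·f/(1−f) ≈ 7.912 × 0.0834/0.9166 ≈ 0.720 μg/mL.
Trough 0.7 μg/mL vs MEC 1 μg/mL: subtherapeutic.

0.7 μg/mL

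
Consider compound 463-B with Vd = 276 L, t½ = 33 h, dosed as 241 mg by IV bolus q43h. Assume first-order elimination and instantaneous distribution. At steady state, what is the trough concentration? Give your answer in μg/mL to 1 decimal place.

0.6 μg/mL

τ/t½ = 43/33 ≈ 1.303, so fraction remaining f = (1/2)^(43/33) ≈ 0.4053.
At steady state, accumulation factor R = 1/(1 − e^(−kτ)) ≈ 1.6815.
Single-dose peak C₀ = D/Vd = 241/276 ≈ 0.873 μg/mL.
Steady-state peak Cmax,ss = C₀·R ≈ 0.873 × 1.6815 ≈ 1.468 μg/mL.
Steady-state trough Cmin,ss = Cmax,ss·f ≈ 1.468 × 0.4053 ≈ 0.595 μg/mL.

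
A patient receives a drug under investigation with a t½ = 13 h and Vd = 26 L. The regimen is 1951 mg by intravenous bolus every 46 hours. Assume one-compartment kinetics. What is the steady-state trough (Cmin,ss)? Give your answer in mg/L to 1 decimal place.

k = ln2/t½ = ln2/13 ≈ 0.053319 h⁻¹; fraction remaining f = e^(−kτ) = e^(−0.053319×46) ≈ 0.0861.
At steady state, accumulation factor R = 1/(1 − e^(−kτ)) ≈ 1.0942.
Single-dose peak C₀ = D/Vd = 1951/26 ≈ 75.038 mg/L.
Steady-state peak Cmax,ss = C₀·R ≈ 75.038 × 1.0942 ≈ 82.107 mg/L.
One interval later, Cmin,ss = Cmax,ss·e^(−kτ) ≈ 82.107 × 0.0861 ≈ 7.069 mg/L.

7.1 mg/L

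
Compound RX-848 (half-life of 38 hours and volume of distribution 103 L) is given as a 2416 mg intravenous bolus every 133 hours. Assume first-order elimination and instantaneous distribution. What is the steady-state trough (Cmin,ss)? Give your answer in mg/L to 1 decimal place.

2.3 mg/L

τ/t½ = 133/38 ≈ 3.5, so fraction remaining f = (1/2)^(133/38) ≈ 0.0884.
Single-dose peak C₀ = D/Vd = 2416/103 ≈ 23.456 mg/L.
Steady-state trough Cmin,ss = C₀·f/(1−f) ≈ 23.456 × 0.0884/0.9116 ≈ 2.275 mg/L.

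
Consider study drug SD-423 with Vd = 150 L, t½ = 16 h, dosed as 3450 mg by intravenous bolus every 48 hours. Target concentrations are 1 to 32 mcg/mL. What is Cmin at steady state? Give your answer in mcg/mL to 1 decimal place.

τ = 48 h = 3 half-lives, so f = (1/2)^3 = 0.125.
At steady state, R = 1/(1 − 0.125) = 8/7.
Single-dose peak C₀ = D/Vd = 3450/150 = 23 mcg/mL.
Steady-state peak Cmax,ss = C₀·R = 23 × 8/7 ≈ 26.286 mcg/mL.
Steady-state trough Cmin,ss = Cmax,ss·f ≈ 26.286 × 0.125 ≈ 3.286 mcg/mL.
Trough 3.3 mcg/mL vs MEC 1 mcg/mL: adequate.

3.3 mcg/mL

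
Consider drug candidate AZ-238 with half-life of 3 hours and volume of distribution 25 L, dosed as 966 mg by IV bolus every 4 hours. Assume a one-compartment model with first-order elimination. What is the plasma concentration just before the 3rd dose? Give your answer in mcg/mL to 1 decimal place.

21.4 mcg/mL

f = (1/2)^(τ/t½) = (1/2)^(4/3) ≈ 0.3969.
C₀ = D/Vd = 966/25 ≈ 38.640 mcg/mL.
Before the 3rd dose, 2 doses have been given. Superposition: Cmin = C₀·(f + f²).
≈ 38.640 × (0.3969 + 0.1575) ≈ 38.640 × 0.5544 ≈ 21.422 mcg/mL.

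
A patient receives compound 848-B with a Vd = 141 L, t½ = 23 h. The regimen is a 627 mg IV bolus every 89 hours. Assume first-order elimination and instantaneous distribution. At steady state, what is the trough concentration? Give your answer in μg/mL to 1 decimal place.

τ/t½ = 89/23 ≈ 3.8696, so fraction remaining f = (1/2)^(89/23) ≈ 0.0684.
Single-dose peak C₀ = D/Vd = 627/141 ≈ 4.447 μg/mL.
Steady-state trough Cmin,ss = C₀·f/(1−f) ≈ 4.447 × 0.0684/0.9316 ≈ 0.327 μg/mL.

0.3 μg/mL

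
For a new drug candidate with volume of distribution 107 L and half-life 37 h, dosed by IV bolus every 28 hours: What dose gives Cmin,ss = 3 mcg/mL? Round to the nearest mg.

τ/t½ = 28/37 ≈ 0.75676, so f = (1/2)^(28/37) ≈ 0.591825.
Cmin,ss = (D/Vd)·f/(1−f), so D = Cmin,ss·Vd·(1−f)/f.
D = 3 × 107 × (1−f)/f ≈ 3 × 107 × 0.68969 ≈ 221.39 mg.

221 mg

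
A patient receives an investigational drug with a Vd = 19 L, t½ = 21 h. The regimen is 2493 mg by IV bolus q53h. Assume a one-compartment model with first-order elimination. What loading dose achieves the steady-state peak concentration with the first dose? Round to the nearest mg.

f = (1/2)^(53/21) ≈ 0.173883; accumulation ratio R = 1/(1−f) ≈ 1.21048.
Loading dose to hit Cmax,ss on first dose: D_load = D_maint·R ≈ 2493 × 1.21048 ≈ 3017.73 mg.

3018 mg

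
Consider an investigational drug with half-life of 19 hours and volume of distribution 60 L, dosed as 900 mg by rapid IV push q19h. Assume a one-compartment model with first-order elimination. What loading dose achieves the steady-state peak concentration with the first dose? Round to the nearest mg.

1800 mg

f = (1/2)^(19/19) ≈ 0.500000; accumulation ratio R = 1/(1−f) ≈ 2.00000.
Loading dose to hit Cmax,ss on first dose: D_load = D_maint·R ≈ 900 × 2.00000 ≈ 1800.00 mg.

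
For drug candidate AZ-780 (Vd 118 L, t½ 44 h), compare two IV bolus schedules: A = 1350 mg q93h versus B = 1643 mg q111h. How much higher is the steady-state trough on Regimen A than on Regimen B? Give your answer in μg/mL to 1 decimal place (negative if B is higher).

0.5 μg/mL

Regimen A: f = (1/2)^(93/44) ≈ 0.2311; Cmin,ss = (1350/118)·f/(1−f) ≈ 3.439 μg/mL.
Regimen B: f = (1/2)^(111/44) ≈ 0.1740; Cmin,ss = (1643/118)·f/(1−f) ≈ 2.933 μg/mL.
Difference ≈ 3.439 − 2.933 ≈ 0.506 μg/mL.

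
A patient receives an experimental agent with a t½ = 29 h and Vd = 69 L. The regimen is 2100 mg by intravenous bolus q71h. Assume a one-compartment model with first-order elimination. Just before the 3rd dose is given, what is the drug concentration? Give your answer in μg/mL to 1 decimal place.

f = (1/2)^(τ/t½) = (1/2)^(71/29) ≈ 0.1832.
C₀ = D/Vd = 2100/69 ≈ 30.435 μg/mL.
Before the 3rd dose, 2 doses have been given. Superposition: Cmin = C₀·(f + f²).
≈ 30.435 × (0.1832 + 0.0336) ≈ 30.435 × 0.2168 ≈ 6.598 μg/mL.

6.6 μg/mL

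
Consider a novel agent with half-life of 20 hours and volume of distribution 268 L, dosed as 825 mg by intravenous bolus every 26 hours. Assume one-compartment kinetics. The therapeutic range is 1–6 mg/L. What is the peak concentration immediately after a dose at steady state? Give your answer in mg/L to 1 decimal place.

5.2 mg/L

τ/t½ = 26/20 ≈ 1.3, so fraction remaining f = (1/2)^(26/20) ≈ 0.4061.
Accumulation ratio R = 1/(1 − f) ≈ 1/0.5939 ≈ 1.6838.
Single-dose peak C₀ = D/Vd = 825/268 ≈ 3.078 mg/L.
Cmax,ss = C₀/(1 − f) ≈ 3.078/0.5939 ≈ 5.183 mg/L.
Peak 5.2 mg/L vs MTC 6 mg/L: below toxic threshold.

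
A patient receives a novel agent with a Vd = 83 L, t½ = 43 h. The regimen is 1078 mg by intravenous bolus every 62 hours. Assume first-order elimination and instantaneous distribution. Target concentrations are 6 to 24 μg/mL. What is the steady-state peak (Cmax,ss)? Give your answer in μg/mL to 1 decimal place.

Over one 62-h interval, 62/43 ≈ 1.4419 half-lives elapse, leaving f ≈ 0.3681 of each dose.
Accumulation ratio R = 1/(1 − f) ≈ 1/0.6319 ≈ 1.5825.
Each bolus raises the concentration by D/Vd = 1078/83 ≈ 12.988 μg/mL.
Steady-state peak Cmax,ss = C₀·R ≈ 12.988 × 1.5825 ≈ 20.554 μg/mL.
Peak 20.6 μg/mL vs MTC 24 μg/mL: below toxic threshold.

20.6 μg/mL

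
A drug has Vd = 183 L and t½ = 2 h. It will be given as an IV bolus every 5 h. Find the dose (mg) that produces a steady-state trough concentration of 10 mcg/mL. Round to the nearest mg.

8522 mg

τ/t½ = 5/2 ≈ 2.5, so f = (1/2)^(5/2) ≈ 0.176777.
Cmin,ss = (D/Vd)·f/(1−f), so D = Cmin,ss·Vd·(1−f)/f.
D = 10 × 183 × (1−f)/f ≈ 10 × 183 × 4.65684 ≈ 8522.02 mg.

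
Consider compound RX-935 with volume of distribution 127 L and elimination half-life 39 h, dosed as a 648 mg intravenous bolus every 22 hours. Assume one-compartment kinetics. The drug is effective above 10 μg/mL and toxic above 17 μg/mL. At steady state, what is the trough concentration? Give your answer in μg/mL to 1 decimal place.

τ/t½ = 22/39 ≈ 0.5641, so fraction remaining f = (1/2)^(22/39) ≈ 0.6764.
Accumulation ratio R = 1/(1 − f) ≈ 1/0.3236 ≈ 3.0902.
Each bolus raises the concentration by D/Vd = 648/127 ≈ 5.102 μg/mL.
Cmax,ss = C₀/(1 − f) ≈ 5.102/0.3236 ≈ 15.766 μg/mL.
Steady-state trough Cmin,ss = Cmax,ss·f ≈ 15.766 × 0.6764 ≈ 10.664 μg/mL.
Trough 10.7 μg/mL vs MEC 10 μg/mL: adequate.

10.7 μg/mL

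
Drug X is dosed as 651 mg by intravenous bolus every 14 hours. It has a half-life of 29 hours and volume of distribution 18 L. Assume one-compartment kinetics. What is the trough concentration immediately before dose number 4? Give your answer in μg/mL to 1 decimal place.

57.7 μg/mL

f = (1/2)^(τ/t½) = (1/2)^(14/29) ≈ 0.7156.
C₀ = D/Vd = 651/18 ≈ 36.167 μg/mL.
Before the 4th dose, 3 doses have been given. Superposition: Cmin = C₀·(f + f² + … + f^3).
≈ 36.167 × (0.7156 + 0.5121 + 0.3664) ≈ 36.167 × 1.5941 ≈ 57.654 μg/mL.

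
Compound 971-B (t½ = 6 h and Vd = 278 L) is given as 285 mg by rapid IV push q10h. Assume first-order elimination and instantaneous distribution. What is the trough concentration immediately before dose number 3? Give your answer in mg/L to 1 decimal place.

0.4 mg/L

f = (1/2)^(τ/t½) = (1/2)^(10/6) ≈ 0.3150.
C₀ = D/Vd = 285/278 ≈ 1.025 mg/L.
Before the 3rd dose, 2 doses have been given. Superposition: Cmin = C₀·(f + f²).
≈ 1.025 × (0.3150 + 0.0992) ≈ 1.025 × 0.4142 ≈ 0.425 mg/L.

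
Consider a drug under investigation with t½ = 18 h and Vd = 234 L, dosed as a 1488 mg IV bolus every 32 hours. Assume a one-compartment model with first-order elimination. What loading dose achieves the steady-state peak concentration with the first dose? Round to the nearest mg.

2101 mg

f = (1/2)^(32/18) ≈ 0.291632; accumulation ratio R = 1/(1−f) ≈ 1.41170.
Loading dose to hit Cmax,ss on first dose: D_load = D_maint·R ≈ 1488 × 1.41170 ≈ 2100.61 mg.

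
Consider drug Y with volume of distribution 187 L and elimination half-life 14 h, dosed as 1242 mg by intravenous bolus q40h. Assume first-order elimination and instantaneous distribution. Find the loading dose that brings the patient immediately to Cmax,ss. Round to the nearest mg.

1441 mg

f = (1/2)^(40/14) ≈ 0.138011; accumulation ratio R = 1/(1−f) ≈ 1.16011.
Loading dose to hit Cmax,ss on first dose: D_load = D_maint·R ≈ 1242 × 1.16011 ≈ 1440.86 mg.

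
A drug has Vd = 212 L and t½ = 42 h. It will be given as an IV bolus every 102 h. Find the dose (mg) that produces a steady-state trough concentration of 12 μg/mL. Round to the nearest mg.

τ/t½ = 102/42 ≈ 2.4286, so f = (1/2)^(102/42) ≈ 0.185749.
Cmin,ss = (D/Vd)·f/(1−f), so D = Cmin,ss·Vd·(1−f)/f.
D = 12 × 212 × (1−f)/f ≈ 12 × 212 × 4.38361 ≈ 11151.90 mg.

11152 mg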